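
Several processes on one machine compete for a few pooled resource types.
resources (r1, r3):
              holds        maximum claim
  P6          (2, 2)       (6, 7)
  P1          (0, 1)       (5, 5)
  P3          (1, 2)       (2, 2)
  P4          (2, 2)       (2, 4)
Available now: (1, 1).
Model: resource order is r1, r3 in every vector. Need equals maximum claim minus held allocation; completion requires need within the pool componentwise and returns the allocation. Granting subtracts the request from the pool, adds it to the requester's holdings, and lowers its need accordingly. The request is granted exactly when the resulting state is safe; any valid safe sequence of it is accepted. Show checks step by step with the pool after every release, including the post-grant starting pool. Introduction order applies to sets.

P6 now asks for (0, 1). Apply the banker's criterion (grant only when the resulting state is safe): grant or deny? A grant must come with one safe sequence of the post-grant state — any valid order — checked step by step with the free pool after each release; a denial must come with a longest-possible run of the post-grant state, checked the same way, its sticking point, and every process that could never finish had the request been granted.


GRANT. The post-grant state is safe; one safe sequence: P3, P4, P6, P1.
Key observation: the grant leaves (1, 0) free — enough for P3, whose release restarts the cascade.
Check on the post-grant state, step by step:
  pool = (1, 0)
  run P3 (needs (1, 0), free (1, 0)); after release of (1, 2) the pool is (2, 2)
  run P4 (needs (0, 2), free (2, 2)); after release of (2, 2) the pool is (4, 4)
  run P6 (needs (4, 4), free (4, 4)); after release of (2, 3) the pool is (6, 7)
  run P1 (needs (5, 4), free (6, 7)); after release of (0, 1) the pool is (6, 8)


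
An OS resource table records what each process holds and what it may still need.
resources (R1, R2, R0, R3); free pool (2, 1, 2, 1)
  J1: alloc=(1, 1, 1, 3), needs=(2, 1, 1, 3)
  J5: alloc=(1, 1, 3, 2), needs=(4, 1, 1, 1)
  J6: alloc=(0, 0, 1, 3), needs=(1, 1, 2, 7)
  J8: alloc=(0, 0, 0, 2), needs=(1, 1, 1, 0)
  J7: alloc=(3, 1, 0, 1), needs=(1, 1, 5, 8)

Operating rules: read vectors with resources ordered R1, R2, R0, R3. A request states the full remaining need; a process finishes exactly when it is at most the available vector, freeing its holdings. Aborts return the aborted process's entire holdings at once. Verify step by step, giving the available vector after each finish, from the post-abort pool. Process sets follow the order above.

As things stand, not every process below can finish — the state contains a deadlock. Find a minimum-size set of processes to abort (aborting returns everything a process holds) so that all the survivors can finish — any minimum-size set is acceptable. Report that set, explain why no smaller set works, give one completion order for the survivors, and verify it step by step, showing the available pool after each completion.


Abort J5.
Key observation: J6 had no path to completion before; after the abort of J5 ((1, 1, 3, 2) returned), step 3 is where it fits.
Minimality: the empty abort set fails — the state is deadlocked as it stands.
One survivor order: J1, J8, J6, J7. Check, step by step (post-abort pool first):
  pool = (3, 2, 5, 3)
  run J1 (needs (2, 1, 1, 3), free (3, 2, 5, 3)); after release of (1, 1, 1, 3) the pool is (4, 3, 6, 6)
  run J8 (needs (1, 1, 1, 0), free (4, 3, 6, 6)); after release of (0, 0, 0, 2) the pool is (4, 3, 6, 8)
  run J6 (needs (1, 1, 2, 7), free (4, 3, 6, 8)); after release of (0, 0, 1, 3) the pool is (4, 3, 7, 11)
  run J7 (needs (1, 1, 5, 8), free (4, 3, 7, 11)); after release of (3, 1, 0, 1) the pool is (7, 4, 7, 12)


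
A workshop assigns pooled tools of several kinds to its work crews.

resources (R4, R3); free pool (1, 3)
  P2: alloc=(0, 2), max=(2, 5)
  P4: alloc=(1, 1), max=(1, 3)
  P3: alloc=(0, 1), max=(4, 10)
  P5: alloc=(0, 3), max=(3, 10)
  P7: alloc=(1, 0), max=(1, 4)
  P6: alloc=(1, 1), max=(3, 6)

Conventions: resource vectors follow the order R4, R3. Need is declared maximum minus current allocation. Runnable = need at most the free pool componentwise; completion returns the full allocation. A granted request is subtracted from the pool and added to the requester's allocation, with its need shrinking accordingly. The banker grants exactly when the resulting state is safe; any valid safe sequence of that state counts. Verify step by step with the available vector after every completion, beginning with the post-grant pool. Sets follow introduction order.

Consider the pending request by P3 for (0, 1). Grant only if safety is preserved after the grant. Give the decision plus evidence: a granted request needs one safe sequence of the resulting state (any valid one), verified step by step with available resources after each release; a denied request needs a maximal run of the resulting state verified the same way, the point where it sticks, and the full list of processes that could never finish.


DENY. Granting would leave the state unsafe.
Key observation: the wall is R3: completing P4, P2, P6, P7 brings the pool only to (4, 6), and all the rest need more.
On the post-grant state, P4, P2, P6, P7 is a maximal run — nothing extends it. Step-by-step check:
  pool = (1, 2)
  P4 needs (0, 2) <= (1, 2) -> finishes; pool += (1, 1) = (2, 3)
  P2 needs (2, 3) <= (2, 3) -> finishes; pool += (0, 2) = (2, 5)
  P6 needs (2, 5) <= (2, 5) -> finishes; pool += (1, 1) = (3, 6)
  P7 needs (0, 4) <= (3, 6) -> finishes; pool += (1, 0) = (4, 6)
  P3 cannot run: need (4, 8) vs free (4, 6) (insufficient R3)
  P5 cannot run: need (3, 7) vs free (4, 6) (insufficient R3)
Post-grant, the permanently blocked set is P3 and P5.


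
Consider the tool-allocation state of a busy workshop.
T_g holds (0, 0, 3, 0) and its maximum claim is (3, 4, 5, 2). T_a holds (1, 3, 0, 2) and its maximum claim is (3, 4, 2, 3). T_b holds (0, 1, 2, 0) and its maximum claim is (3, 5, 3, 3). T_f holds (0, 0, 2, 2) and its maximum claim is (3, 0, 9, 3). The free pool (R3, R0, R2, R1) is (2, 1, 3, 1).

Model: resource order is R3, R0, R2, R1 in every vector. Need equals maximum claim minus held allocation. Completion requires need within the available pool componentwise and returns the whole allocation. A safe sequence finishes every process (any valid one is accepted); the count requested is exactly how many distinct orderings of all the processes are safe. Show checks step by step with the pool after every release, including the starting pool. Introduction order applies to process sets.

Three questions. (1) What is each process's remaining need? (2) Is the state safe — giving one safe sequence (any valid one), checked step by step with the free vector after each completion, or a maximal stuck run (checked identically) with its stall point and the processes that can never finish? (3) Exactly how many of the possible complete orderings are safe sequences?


(1) Outstanding need per process (order R3, R0, R2, R1):
  T_g: (3, 4, 2, 2)
  T_a: (2, 1, 2, 1)
  T_b: (3, 4, 1, 3)
  T_f: (3, 0, 7, 1)
(2) The state is SAFE; one workable sequence: T_a, T_g, T_b, T_f.
Key observation: the first exact fit in this order is T_a — it needs (2, 1, 2, 1) with (2, 1, 3, 1) free, meeting a requested resource to the last unit.
Verifying each step:
  pool = (2, 1, 3, 1)
  T_a needs (2, 1, 2, 1) <= (2, 1, 3, 1) -> finishes; pool += (1, 3, 0, 2) = (3, 4, 3, 3)
  T_g needs (3, 4, 2, 2) <= (3, 4, 3, 3) -> finishes; pool += (0, 0, 3, 0) = (3, 4, 6, 3)
  T_b needs (3, 4, 1, 3) <= (3, 4, 6, 3) -> finishes; pool += (0, 1, 2, 0) = (3, 5, 8, 3)
  T_f needs (3, 0, 7, 1) <= (3, 5, 8, 3) -> finishes; pool += (0, 0, 2, 2) = (3, 5, 10, 5)
(3) The exact count: 2 of the possible complete orderings are safe sequences.


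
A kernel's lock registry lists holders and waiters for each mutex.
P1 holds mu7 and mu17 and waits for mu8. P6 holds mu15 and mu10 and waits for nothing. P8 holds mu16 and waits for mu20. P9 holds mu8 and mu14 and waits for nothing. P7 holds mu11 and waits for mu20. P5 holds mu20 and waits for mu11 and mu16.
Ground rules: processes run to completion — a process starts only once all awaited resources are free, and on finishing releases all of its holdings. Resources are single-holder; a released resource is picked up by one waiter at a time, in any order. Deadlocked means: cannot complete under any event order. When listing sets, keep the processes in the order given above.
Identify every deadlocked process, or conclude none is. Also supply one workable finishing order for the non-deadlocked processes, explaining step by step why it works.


The deadlocked set is P8, P7 and P5.
Key observation: the cycle P8 -> P5 -> P8 can never break — each member waits on the next; P7 is caught in further circular waits.
The rest can finish in the order P9, P1, P6.
Verifying each step:
  P9: no waits; runs immediately, freeing mu8 and mu14
  run P1 (all its waits — mu8 — are resolved); releases mu7 and mu17
  P6: no waits; runs immediately, freeing mu15 and mu10


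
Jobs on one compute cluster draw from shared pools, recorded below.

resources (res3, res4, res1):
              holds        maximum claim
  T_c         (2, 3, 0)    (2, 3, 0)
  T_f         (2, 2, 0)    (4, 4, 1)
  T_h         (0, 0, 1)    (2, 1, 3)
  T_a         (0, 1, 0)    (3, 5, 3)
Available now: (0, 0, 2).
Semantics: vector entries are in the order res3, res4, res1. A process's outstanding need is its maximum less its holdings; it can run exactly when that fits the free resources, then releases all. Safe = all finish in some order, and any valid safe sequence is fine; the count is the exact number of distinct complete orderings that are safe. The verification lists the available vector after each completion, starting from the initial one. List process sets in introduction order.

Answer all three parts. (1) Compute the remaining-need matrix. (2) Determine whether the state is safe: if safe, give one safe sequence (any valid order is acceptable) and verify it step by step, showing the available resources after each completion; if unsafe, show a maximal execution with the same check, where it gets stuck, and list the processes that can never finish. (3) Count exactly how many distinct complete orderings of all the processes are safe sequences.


(1) Outstanding need per process (order res3, res4, res1):
  T_c: (0, 0, 0)
  T_f: (2, 2, 1)
  T_h: (2, 1, 2)
  T_a: (3, 4, 3)
(2) The state is SAFE; one workable sequence: T_c, T_h, T_f, T_a.
Key observation: T_h is the earliest step where a requested resource binds exactly: need (2, 1, 2), pool (2, 3, 2) at its turn.
Walking it through:
  pool = (0, 0, 2)
  T_c needs (0, 0, 0) <= (0, 0, 2) -> finishes; pool += (2, 3, 0) = (2, 3, 2)
  T_h needs (2, 1, 2) <= (2, 3, 2) -> finishes; pool += (0, 0, 1) = (2, 3, 3)
  T_f needs (2, 2, 1) <= (2, 3, 3) -> finishes; pool += (2, 2, 0) = (4, 5, 3)
  T_a needs (3, 4, 3) <= (4, 5, 3) -> finishes; pool += (0, 1, 0) = (4, 6, 3)
(3) Exactly 2 of the possible complete orderings are safe sequences.


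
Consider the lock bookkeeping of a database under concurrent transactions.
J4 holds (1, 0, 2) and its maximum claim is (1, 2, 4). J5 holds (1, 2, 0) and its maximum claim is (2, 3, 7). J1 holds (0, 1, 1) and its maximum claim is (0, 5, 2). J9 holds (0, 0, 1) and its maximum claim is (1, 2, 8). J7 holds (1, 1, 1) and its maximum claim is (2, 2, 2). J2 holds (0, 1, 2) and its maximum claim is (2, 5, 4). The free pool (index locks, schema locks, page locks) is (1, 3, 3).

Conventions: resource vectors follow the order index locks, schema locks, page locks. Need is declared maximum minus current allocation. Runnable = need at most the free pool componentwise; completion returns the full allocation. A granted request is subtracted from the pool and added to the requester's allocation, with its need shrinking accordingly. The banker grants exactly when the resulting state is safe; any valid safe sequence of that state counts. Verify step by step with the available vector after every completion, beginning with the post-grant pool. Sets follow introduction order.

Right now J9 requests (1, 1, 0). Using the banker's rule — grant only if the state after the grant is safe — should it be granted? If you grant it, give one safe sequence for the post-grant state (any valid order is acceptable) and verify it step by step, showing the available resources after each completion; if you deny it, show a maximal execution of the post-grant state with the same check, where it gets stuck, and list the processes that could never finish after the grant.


DENY: after the grant no complete ordering would exist.
Key observation: after J4, J7 the pool peaks at (2, 3, 6), and each blocked process is short somewhere: J5 on page locks; J1 on schema locks; J9 on page locks; J2 on schema locks.
After a pretend grant, a maximal execution: J4, J7 — then nothing else fits. Walking it through:
  pool = (0, 2, 3)
  J4: need (0, 2, 2) fits (0, 2, 3); releases (1, 0, 2), pool now (1, 2, 5)
  J7: need (1, 1, 1) fits (1, 2, 5); releases (1, 1, 1), pool now (2, 3, 6)
  J5 still needs (1, 1, 7) but only (2, 3, 6) is free — short on page locks
  J1 still needs (0, 4, 1) but only (2, 3, 6) is free — short on schema locks
  J9 still needs (0, 1, 7) but only (2, 3, 6) is free — short on page locks
  J2 still needs (2, 4, 2) but only (2, 3, 6) is free — short on schema locks
Processes that could never finish after the grant: J5, J1, J9 and J2.


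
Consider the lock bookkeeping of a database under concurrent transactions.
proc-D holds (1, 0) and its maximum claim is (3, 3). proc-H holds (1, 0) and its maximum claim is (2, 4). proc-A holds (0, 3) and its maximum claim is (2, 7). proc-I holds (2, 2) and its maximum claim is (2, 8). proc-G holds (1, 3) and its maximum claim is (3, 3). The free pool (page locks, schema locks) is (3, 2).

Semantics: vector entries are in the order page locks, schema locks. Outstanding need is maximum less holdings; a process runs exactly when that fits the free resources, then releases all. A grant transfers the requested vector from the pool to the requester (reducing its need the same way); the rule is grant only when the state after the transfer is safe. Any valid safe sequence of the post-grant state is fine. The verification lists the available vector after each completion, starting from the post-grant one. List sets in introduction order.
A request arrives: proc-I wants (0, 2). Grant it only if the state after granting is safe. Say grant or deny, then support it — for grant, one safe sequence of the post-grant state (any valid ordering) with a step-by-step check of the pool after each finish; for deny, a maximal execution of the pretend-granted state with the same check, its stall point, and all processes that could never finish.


DENY — the pretend-granted state is unsafe.
Key observation: schema locks is the bottleneck — with proc-G, proc-D done the pool holds (5, 3), short of every remaining need.
After a pretend grant, a maximal execution: proc-G, proc-D — then nothing else fits. Walking it through:
  pool = (3, 0)
  proc-G needs (2, 0) <= (3, 0) -> finishes; pool += (1, 3) = (4, 3)
  proc-D needs (2, 3) <= (4, 3) -> finishes; pool += (1, 0) = (5, 3)
  proc-H cannot run: need (1, 4) vs free (5, 3) (insufficient schema locks)
  proc-A cannot run: need (2, 4) vs free (5, 3) (insufficient schema locks)
  proc-I cannot run: need (0, 4) vs free (5, 3) (insufficient schema locks)
Post-grant, the permanently blocked set is proc-H, proc-A and proc-I.


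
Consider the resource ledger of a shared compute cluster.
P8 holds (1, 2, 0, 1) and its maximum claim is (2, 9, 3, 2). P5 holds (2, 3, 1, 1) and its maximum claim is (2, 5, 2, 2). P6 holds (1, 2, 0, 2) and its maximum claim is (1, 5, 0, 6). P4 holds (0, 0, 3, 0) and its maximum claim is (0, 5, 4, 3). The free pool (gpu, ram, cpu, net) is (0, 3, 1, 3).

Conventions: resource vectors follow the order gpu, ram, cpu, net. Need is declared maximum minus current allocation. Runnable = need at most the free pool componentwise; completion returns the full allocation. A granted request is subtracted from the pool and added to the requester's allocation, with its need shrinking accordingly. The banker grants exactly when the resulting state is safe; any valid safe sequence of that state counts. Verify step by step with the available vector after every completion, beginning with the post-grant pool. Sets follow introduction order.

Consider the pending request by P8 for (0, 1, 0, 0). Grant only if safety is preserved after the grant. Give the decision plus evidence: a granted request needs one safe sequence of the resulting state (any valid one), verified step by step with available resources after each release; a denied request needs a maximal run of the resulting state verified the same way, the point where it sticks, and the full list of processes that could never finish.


GRANT — the state after the grant stays safe, e.g. via P5, P4, P6, P8.
Key observation: even at the reduced pool (0, 2, 1, 3), P5 fits immediately, so safety survives the grant.
Step-by-step check of the post-grant state:
  pool = (0, 2, 1, 3)
  run P5 (needs (0, 2, 1, 1), free (0, 2, 1, 3)); after release of (2, 3, 1, 1) the pool is (2, 5, 2, 4)
  run P4 (needs (0, 5, 1, 3), free (2, 5, 2, 4)); after release of (0, 0, 3, 0) the pool is (2, 5, 5, 4)
  run P6 (needs (0, 3, 0, 4), free (2, 5, 5, 4)); after release of (1, 2, 0, 2) the pool is (3, 7, 5, 6)
  run P8 (needs (1, 6, 3, 1), free (3, 7, 5, 6)); after release of (1, 3, 0, 1) the pool is (4, 10, 5, 7)


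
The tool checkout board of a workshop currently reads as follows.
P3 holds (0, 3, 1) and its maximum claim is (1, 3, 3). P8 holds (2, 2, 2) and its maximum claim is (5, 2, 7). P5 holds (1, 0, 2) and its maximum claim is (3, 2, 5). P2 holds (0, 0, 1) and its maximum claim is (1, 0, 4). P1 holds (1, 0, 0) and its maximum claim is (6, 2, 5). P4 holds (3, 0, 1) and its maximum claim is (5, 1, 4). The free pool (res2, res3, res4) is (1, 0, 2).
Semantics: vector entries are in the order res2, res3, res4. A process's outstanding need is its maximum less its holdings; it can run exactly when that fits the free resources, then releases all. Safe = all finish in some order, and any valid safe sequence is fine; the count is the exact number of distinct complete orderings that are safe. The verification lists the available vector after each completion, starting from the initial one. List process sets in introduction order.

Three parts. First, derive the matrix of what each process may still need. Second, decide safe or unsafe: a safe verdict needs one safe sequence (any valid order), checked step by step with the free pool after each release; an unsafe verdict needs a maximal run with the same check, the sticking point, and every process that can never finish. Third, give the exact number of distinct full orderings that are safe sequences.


(1) Need matrix, components ordered res2, res3, res4:
  P3: (1, 0, 2)
  P8: (3, 0, 5)
  P5: (2, 2, 3)
  P2: (1, 0, 3)
  P1: (5, 2, 5)
  P4: (2, 1, 3)
(2) The state is UNSAFE.
Key observation: res2 is the bottleneck — with P3, P2 done the pool holds (1, 3, 4), short of every remaining need.
The run P3, P2 cannot be extended any further. Check, step by step:
  pool = (1, 0, 2)
  P3 needs (1, 0, 2) <= (1, 0, 2) -> finishes; pool += (0, 3, 1) = (1, 3, 3)
  P2 needs (1, 0, 3) <= (1, 3, 3) -> finishes; pool += (0, 0, 1) = (1, 3, 4)
  P8 still needs (3, 0, 5) but only (1, 3, 4) is free — short on res2 and res4
  P5 still needs (2, 2, 3) but only (1, 3, 4) is free — short on res2
  P1 still needs (5, 2, 5) but only (1, 3, 4) is free — short on res2 and res4
  P4 still needs (2, 1, 3) but only (1, 3, 4) is free — short on res2
Permanently blocked: P8, P5, P1 and P4.
(3) Precisely 0 of the possible complete orderings are safe sequences.


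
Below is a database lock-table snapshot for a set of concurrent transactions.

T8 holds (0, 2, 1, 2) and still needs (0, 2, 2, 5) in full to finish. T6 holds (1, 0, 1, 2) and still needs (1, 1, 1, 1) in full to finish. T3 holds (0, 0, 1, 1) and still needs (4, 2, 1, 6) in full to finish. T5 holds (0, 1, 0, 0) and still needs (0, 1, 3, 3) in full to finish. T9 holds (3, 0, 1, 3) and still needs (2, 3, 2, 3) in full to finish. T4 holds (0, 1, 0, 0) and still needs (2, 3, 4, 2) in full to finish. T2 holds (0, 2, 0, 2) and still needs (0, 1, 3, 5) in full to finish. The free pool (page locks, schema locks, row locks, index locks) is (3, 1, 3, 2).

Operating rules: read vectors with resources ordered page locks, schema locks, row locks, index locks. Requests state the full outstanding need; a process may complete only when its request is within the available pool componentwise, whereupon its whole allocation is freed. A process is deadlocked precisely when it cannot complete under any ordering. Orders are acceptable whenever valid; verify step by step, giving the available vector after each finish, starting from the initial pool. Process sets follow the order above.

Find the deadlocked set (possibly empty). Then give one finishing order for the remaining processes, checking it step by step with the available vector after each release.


Deadlocked set: T8, T3, T9, T4 and T2.
Key observation: after T6, T5 the pool peaks at (4, 2, 4, 4), and each blocked process is short somewhere: T8 on index locks; T3 on index locks; T9 on schema locks; T4 on schema locks; T2 on index locks.
A valid finishing order for the others: T6, T5. Step-by-step check:
  pool = (3, 1, 3, 2)
  T6 needs (1, 1, 1, 1) <= (3, 1, 3, 2) -> finishes; pool += (1, 0, 1, 2) = (4, 1, 4, 4)
  T5 needs (0, 1, 3, 3) <= (4, 1, 4, 4) -> finishes; pool += (0, 1, 0, 0) = (4, 2, 4, 4)
The blocked processes can never fit:
  T8 still needs (0, 2, 2, 5) but only (4, 2, 4, 4) is free — short on index locks
  T3 still needs (4, 2, 1, 6) but only (4, 2, 4, 4) is free — short on index locks
  T9 still needs (2, 3, 2, 3) but only (4, 2, 4, 4) is free — short on schema locks
  T4 still needs (2, 3, 4, 2) but only (4, 2, 4, 4) is free — short on schema locks
  T2 still needs (0, 1, 3, 5) but only (4, 2, 4, 4) is free — short on index locks


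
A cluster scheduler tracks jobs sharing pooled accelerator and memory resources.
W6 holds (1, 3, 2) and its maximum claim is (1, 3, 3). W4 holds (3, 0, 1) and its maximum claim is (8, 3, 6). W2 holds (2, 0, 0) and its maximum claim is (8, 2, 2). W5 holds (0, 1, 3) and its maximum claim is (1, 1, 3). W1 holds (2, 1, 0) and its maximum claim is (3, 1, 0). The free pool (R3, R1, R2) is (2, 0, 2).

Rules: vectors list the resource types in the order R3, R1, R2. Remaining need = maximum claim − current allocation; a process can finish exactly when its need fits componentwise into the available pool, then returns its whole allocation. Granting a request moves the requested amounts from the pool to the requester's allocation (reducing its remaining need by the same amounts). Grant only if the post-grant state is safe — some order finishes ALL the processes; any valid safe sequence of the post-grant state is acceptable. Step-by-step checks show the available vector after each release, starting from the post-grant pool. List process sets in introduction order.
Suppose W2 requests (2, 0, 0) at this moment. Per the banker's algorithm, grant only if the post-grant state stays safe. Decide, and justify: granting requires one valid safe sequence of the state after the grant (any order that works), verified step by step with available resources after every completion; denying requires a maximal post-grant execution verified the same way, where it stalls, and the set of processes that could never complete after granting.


DENY. Granting would leave the state unsafe.
Key observation: even finishing W6, W5, W1 leaves just (3, 5, 7) free — too little R3 for any of the remaining processes.
Pretend the grant happened; the run W6, W5, W1 goes as far as possible. Step-by-step check:
  pool = (0, 0, 2)
  W6: need (0, 0, 1) fits (0, 0, 2); releases (1, 3, 2), pool now (1, 3, 4)
  W5: need (1, 0, 0) fits (1, 3, 4); releases (0, 1, 3), pool now (1, 4, 7)
  W1: need (1, 0, 0) fits (1, 4, 7); releases (2, 1, 0), pool now (3, 5, 7)
  W4 cannot run: need (5, 3, 5) vs free (3, 5, 7) (insufficient R3)
  W2 cannot run: need (4, 2, 2) vs free (3, 5, 7) (insufficient R3)
Had the request been granted, W4 and W2 could never finish.


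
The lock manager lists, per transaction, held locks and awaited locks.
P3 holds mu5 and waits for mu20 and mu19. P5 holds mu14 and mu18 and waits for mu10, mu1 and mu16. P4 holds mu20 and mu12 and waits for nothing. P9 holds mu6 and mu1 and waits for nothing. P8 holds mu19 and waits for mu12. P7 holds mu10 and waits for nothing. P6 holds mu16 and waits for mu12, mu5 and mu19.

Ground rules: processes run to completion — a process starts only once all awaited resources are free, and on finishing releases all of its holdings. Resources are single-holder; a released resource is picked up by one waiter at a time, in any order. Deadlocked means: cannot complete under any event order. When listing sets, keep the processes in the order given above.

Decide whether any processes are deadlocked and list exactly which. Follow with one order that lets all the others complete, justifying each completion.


No process is deadlocked.
Key observation: the wait relation is loop-free; peeling off processes with no waits unwinds the whole state.
One completion order for the rest: P4, P8, P3, P9, P7, P6, P5.
Walking it through:
  P4: no waits; runs immediately, freeing mu20 and mu12
  P8: everything it awaited (mu12) is free; runs, freeing mu19
  P3: everything it awaited (mu20 and mu19) is free; runs, freeing mu5
  P9: no waits; runs immediately, freeing mu6 and mu1
  P7: no waits; runs immediately, freeing mu10
  P6: everything it awaited (mu12, mu5 and mu19) is free; runs, freeing mu16
  P5: everything it awaited (mu10, mu1 and mu16) is free; runs, freeing mu14 and mu18


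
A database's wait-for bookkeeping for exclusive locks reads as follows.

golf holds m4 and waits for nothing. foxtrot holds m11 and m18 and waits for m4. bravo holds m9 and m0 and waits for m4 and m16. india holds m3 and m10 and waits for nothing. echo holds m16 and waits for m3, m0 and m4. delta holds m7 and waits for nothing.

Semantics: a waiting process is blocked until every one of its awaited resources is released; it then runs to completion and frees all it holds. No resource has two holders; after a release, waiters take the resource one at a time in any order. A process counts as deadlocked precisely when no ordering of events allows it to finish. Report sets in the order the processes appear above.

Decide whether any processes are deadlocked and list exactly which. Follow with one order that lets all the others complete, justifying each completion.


Deadlocked: bravo and echo.
Key observation: the wait chain closes on itself along bravo -> echo -> bravo; no other process is dragged down with it.
One completion order for the rest: india, golf, delta, foxtrot.
Verifying each step:
  india: no waits; runs immediately, freeing m3 and m10
  golf: no waits; runs immediately, freeing m4
  delta: no waits; runs immediately, freeing m7
  foxtrot: everything it awaited (m4) is free; runs, freeing m11 and m18


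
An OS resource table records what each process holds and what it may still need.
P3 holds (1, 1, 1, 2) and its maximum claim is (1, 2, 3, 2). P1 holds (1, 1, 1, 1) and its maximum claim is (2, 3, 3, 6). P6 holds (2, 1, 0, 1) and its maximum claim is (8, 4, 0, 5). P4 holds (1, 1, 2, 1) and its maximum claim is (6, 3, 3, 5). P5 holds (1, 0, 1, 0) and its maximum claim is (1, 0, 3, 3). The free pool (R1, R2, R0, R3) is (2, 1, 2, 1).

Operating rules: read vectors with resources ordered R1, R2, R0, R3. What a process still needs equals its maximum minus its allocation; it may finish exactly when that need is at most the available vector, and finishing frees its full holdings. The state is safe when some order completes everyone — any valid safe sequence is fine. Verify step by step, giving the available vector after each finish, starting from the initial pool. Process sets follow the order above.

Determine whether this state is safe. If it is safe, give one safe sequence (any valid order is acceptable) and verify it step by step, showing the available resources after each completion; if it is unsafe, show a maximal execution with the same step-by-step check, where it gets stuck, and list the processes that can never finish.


UNSAFE.
Key observation: P3, P5 can finish, but then (4, 2, 4, 3) is all there is, and the blocked group's R3 demands exceed it.
Going as far as possible: P3, P5; after that, nothing fits. Walking it through:
  pool = (2, 1, 2, 1)
  P3: need (0, 1, 2, 0) fits (2, 1, 2, 1); releases (1, 1, 1, 2), pool now (3, 2, 3, 3)
  P5: need (0, 0, 2, 3) fits (3, 2, 3, 3); releases (1, 0, 1, 0), pool now (4, 2, 4, 3)
  P1 still needs (1, 2, 2, 5) but only (4, 2, 4, 3) is free — short on R3
  P6 still needs (6, 3, 0, 4) but only (4, 2, 4, 3) is free — short on R1, R2 and R3
  P4 still needs (5, 2, 1, 4) but only (4, 2, 4, 3) is free — short on R1 and R3
Permanently blocked: P1, P6 and P4.


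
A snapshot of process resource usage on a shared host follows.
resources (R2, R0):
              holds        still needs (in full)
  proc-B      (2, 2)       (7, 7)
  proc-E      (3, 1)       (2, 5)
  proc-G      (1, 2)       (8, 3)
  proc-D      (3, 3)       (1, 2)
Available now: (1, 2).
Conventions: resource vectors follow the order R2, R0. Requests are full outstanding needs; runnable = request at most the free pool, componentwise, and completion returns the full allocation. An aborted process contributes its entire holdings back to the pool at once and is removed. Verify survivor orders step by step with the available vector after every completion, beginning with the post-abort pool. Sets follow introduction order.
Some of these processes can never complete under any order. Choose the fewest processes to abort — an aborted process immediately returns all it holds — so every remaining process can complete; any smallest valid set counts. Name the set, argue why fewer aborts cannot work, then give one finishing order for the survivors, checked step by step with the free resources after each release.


Minimum abort set: proc-G.
Key observation: proc-B could never have finished before the abort; with (1, 2) returned by proc-G, it fits at step 3.
Minimality: the empty abort set fails — the state is deadlocked as it stands.
The survivors complete as proc-D, proc-E, proc-B. Verifying each step (starting from the post-abort pool):
  pool = (2, 4)
  proc-D needs (1, 2) <= (2, 4) -> finishes; pool += (3, 3) = (5, 7)
  proc-E needs (2, 5) <= (5, 7) -> finishes; pool += (3, 1) = (8, 8)
  proc-B needs (7, 7) <= (8, 8) -> finishes; pool += (2, 2) = (10, 10)


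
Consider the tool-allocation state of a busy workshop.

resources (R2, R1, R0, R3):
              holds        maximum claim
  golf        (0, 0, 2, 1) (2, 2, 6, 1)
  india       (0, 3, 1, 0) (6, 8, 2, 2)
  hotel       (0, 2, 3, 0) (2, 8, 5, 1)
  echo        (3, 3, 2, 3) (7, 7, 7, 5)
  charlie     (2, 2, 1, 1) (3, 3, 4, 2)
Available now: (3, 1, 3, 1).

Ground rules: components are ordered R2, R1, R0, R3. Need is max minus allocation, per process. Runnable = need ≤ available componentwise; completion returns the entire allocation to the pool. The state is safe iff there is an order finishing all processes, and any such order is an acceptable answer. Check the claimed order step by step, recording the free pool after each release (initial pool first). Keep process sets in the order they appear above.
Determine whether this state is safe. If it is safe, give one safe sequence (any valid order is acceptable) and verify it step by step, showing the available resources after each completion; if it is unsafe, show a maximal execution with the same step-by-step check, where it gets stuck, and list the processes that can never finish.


UNSAFE.
Key observation: after charlie, golf complete, (5, 3, 6, 3) is the best the pool ever gets, yet each leftover process wants more R1.
A maximal execution: charlie, golf — then nothing else fits. Step-by-step check:
  pool = (3, 1, 3, 1)
  charlie: need (1, 1, 3, 1) fits (3, 1, 3, 1); releases (2, 2, 1, 1), pool now (5, 3, 4, 2)
  golf: need (2, 2, 4, 0) fits (5, 3, 4, 2); releases (0, 0, 2, 1), pool now (5, 3, 6, 3)
  blocked: india wants (6, 5, 1, 2), pool (5, 3, 6, 3) — not enough R2 and R1
  blocked: hotel wants (2, 6, 2, 1), pool (5, 3, 6, 3) — not enough R1
  blocked: echo wants (4, 4, 5, 2), pool (5, 3, 6, 3) — not enough R1
Never able to finish: india, hotel and echo.


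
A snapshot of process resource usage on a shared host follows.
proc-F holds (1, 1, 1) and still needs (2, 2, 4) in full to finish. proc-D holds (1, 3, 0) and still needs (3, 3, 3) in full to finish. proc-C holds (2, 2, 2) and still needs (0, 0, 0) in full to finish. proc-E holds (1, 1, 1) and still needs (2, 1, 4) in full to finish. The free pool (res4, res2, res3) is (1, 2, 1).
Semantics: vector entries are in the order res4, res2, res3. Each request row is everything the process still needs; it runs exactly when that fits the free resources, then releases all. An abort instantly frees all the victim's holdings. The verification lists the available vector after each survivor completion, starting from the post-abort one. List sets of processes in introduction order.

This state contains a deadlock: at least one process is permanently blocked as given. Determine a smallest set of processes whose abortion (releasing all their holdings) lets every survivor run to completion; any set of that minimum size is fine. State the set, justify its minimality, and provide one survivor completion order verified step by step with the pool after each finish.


The answer: abort proc-E.
Key observation: the returned (1, 1, 1) from proc-E is what brings proc-F — unrunnable before, under any order — into play at step 2.
Minimality: the empty abort set fails — the state is deadlocked as it stands.
One survivor order: proc-C, proc-F, proc-D. Step-by-step check (post-abort pool first):
  pool = (2, 3, 2)
  proc-C needs (0, 0, 0) <= (2, 3, 2) -> finishes; pool += (2, 2, 2) = (4, 5, 4)
  proc-F needs (2, 2, 4) <= (4, 5, 4) -> finishes; pool += (1, 1, 1) = (5, 6, 5)
  proc-D needs (3, 3, 3) <= (5, 6, 5) -> finishes; pool += (1, 3, 0) = (6, 9, 5)


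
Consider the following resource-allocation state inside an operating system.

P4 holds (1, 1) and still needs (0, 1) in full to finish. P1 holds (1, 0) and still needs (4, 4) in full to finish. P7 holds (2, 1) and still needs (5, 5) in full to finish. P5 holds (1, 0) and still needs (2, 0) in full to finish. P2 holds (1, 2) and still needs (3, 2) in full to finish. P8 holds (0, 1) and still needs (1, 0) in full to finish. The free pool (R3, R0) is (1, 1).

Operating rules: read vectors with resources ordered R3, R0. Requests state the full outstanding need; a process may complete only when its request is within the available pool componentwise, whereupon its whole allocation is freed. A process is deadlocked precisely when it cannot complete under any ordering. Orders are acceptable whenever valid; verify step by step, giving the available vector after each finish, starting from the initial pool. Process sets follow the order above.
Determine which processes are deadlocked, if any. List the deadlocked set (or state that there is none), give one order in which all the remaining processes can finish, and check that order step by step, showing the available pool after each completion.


Nothing here is deadlocked.
Key observation: P4 fits the free pool immediately, and its release cascades until everyone finishes.
A valid finishing order for the others: P4, P5, P8, P2, P1, P7. Verifying each step:
  pool = (1, 1)
  P4: need (0, 1) fits (1, 1); releases (1, 1), pool now (2, 2)
  P5: need (2, 0) fits (2, 2); releases (1, 0), pool now (3, 2)
  P8: need (1, 0) fits (3, 2); releases (0, 1), pool now (3, 3)
  P2: need (3, 2) fits (3, 3); releases (1, 2), pool now (4, 5)
  P1: need (4, 4) fits (4, 5); releases (1, 0), pool now (5, 5)
  P7: need (5, 5) fits (5, 5); releases (2, 1), pool now (7, 6)


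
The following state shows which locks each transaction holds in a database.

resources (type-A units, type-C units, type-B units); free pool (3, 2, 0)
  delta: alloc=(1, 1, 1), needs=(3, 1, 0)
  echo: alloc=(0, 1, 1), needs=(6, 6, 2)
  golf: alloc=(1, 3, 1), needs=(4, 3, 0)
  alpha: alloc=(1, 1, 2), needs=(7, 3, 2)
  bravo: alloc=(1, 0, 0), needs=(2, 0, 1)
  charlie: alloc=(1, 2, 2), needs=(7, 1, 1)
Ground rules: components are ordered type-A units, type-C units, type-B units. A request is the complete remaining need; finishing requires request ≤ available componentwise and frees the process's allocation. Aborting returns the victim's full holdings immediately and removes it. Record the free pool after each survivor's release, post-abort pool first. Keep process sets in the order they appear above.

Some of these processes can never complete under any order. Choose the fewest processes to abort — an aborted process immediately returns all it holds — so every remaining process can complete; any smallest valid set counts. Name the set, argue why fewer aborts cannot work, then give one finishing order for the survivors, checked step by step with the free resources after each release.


Abort charlie.
Key observation: alpha could never have finished before the abort; with (1, 2, 2) returned by charlie, it fits at step 4.
Minimality: the empty abort set fails — the state is deadlocked as it stands.
Survivors finish in the order: delta, golf, bravo, alpha, echo. Walking it through (pool after the aborts first):
  pool = (4, 4, 2)
  run delta (needs (3, 1, 0), free (4, 4, 2)); after release of (1, 1, 1) the pool is (5, 5, 3)
  run golf (needs (4, 3, 0), free (5, 5, 3)); after release of (1, 3, 1) the pool is (6, 8, 4)
  run bravo (needs (2, 0, 1), free (6, 8, 4)); after release of (1, 0, 0) the pool is (7, 8, 4)
  run alpha (needs (7, 3, 2), free (7, 8, 4)); after release of (1, 1, 2) the pool is (8, 9, 6)
  run echo (needs (6, 6, 2), free (8, 9, 6)); after release of (0, 1, 1) the pool is (8, 10, 7)


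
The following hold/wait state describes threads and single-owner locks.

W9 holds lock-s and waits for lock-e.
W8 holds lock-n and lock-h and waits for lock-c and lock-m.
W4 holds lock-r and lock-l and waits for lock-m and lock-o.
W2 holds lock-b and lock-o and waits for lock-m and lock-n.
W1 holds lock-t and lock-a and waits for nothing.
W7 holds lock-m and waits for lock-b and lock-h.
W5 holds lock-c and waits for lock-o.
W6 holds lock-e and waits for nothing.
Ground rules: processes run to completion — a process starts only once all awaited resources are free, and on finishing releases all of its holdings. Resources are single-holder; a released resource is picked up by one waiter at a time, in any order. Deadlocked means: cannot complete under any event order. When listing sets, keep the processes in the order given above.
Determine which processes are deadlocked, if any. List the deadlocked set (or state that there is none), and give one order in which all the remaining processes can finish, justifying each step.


The deadlocked set is W8, W4, W2, W7 and W5.
Key observation: the knot is the closed ring of waits W8 -> W7 -> W8; W2 and W5 are caught in further circular waits and W4 waits into the deadlock from upstream.
One completion order for the rest: W6, W1, W9.
Check, step by step:
  W6 waits on nothing -> runs at once and releases lock-e
  W1 waits on nothing -> runs at once and releases lock-t and lock-a
  run W9 (all its waits — lock-e — are resolved); releases lock-s


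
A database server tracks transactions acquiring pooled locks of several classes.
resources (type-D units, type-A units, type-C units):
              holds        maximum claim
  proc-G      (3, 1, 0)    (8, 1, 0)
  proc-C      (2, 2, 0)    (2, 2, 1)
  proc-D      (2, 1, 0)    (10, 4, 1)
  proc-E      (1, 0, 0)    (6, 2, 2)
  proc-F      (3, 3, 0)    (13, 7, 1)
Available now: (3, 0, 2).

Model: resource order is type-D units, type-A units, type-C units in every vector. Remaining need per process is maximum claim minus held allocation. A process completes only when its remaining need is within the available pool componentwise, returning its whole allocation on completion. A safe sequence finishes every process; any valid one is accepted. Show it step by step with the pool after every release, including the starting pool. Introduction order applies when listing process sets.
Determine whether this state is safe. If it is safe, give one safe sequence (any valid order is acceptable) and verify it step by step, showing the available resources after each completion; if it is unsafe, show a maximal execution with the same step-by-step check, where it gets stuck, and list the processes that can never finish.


The state is SAFE; one workable sequence: proc-C, proc-E, proc-G, proc-D, proc-F.
Key observation: proc-E is the earliest step where a requested resource binds exactly: need (5, 2, 2), pool (5, 2, 2) at its turn.
Check, step by step:
  pool = (3, 0, 2)
  run proc-C (needs (0, 0, 1), free (3, 0, 2)); after release of (2, 2, 0) the pool is (5, 2, 2)
  run proc-E (needs (5, 2, 2), free (5, 2, 2)); after release of (1, 0, 0) the pool is (6, 2, 2)
  run proc-G (needs (5, 0, 0), free (6, 2, 2)); after release of (3, 1, 0) the pool is (9, 3, 2)
  run proc-D (needs (8, 3, 1), free (9, 3, 2)); after release of (2, 1, 0) the pool is (11, 4, 2)
  run proc-F (needs (10, 4, 1), free (11, 4, 2)); after release of (3, 3, 0) the pool is (14, 7, 2)
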